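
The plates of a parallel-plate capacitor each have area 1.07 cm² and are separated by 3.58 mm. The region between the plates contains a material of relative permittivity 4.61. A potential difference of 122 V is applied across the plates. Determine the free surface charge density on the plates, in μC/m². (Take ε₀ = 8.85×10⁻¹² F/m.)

A = 1.07 cm² = 1.07×10⁻⁴ m².
C = κε₀A/d = 4.61 × 8.85×10⁻¹² × 1.07×10⁻⁴ / 3.58×10⁻³ = 1.22×10⁻¹² F.
σ = Q/A = CV/A = 1.22×10⁻¹² × 122 / 1.07×10⁻⁴ = 1.39×10⁻⁶ C/m².

σ ≈ 1.39 μC/m²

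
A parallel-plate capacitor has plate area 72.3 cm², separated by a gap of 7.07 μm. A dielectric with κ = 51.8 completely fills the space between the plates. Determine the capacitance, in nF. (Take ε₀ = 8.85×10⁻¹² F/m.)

A = 72.3 cm² = 7.23×10⁻³ m².
C = κε₀A/d = 51.8 × 8.85×10⁻¹² × 7.23×10⁻³ / 7.07×10⁻⁶ = 4.69×10⁻⁷ F.

469 nF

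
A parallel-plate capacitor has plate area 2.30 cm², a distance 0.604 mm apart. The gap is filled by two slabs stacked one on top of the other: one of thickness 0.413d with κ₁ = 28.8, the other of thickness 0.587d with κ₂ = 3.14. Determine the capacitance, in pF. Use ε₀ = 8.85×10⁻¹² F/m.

A = 2.30 cm² = 2.30×10⁻⁴ m².
Stacked slabs ⇒ two capacitors in series, each with the full plate area.
C₁ = κ₁ε₀A/d₁ = 28.8 × 8.85×10⁻¹² × 2.30×10⁻⁴ / 2.49×10⁻⁴ = 2.35×10⁻¹⁰ F.
C₂ = κ₂ε₀A/d₂ = 3.14 × 8.85×10⁻¹² × 2.30×10⁻⁴ / 3.55×10⁻⁴ = 1.80×10⁻¹¹ F.
C = (1/C₁ + 1/C₂)⁻¹ = 1.67×10⁻¹¹ F.

16.7 pF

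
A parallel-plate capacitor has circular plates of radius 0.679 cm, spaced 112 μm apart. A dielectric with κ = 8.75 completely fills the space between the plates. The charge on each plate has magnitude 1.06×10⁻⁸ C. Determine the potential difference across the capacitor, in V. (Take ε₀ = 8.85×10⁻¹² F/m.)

A = π(0.679 cm)² = 1.45×10⁻⁴ m².
C = κε₀A/d = 8.75 × 8.85×10⁻¹² × 1.45×10⁻⁴ / 1.12×10⁻⁴ = 1.00×10⁻¹⁰ F.
V = Q/C = 1.06×10⁻⁸ / 1.00×10⁻¹⁰ = 1.06×10² V.

106 V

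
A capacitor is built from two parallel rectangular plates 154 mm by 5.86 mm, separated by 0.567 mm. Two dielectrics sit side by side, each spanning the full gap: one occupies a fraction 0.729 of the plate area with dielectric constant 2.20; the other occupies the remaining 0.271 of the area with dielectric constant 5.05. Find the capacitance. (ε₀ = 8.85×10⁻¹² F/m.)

41.9 pF

A = 154 × 5.86 mm² = 9.02×10⁻⁴ m².
Side-by-side slabs ⇒ two capacitors in parallel, each spanning the full gap.
C₁ = κ₁ε₀A₁/d = 2.20 × 8.85×10⁻¹² × 6.58×10⁻⁴ / 5.67×10⁻⁴ = 2.26×10⁻¹¹ F.
C₂ = κ₂ε₀A₂/d = 5.05 × 8.85×10⁻¹² × 2.45×10⁻⁴ / 5.67×10⁻⁴ = 1.93×10⁻¹¹ F.
C = C₁ + C₂ = 4.19×10⁻¹¹ F.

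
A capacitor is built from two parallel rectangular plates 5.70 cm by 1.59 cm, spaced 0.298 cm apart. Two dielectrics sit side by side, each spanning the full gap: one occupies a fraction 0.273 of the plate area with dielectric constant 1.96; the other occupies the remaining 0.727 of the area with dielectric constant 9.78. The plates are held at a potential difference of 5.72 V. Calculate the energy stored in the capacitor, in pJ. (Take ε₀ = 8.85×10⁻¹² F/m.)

337 pJ

A = 5.70 × 1.59 cm² = 9.06×10⁻⁴ m².
Side-by-side slabs ⇒ two capacitors in parallel, each spanning the full gap.
C₁ = κ₁ε₀A₁/d = 1.96 × 8.85×10⁻¹² × 2.47×10⁻⁴ / 2.98×10⁻³ = 1.44×10⁻¹² F.
C₂ = κ₂ε₀A₂/d = 9.78 × 8.85×10⁻¹² × 6.59×10⁻⁴ / 2.98×10⁻³ = 1.91×10⁻¹¹ F.
C = C₁ + C₂ = 2.06×10⁻¹¹ F.
U = ½CV² = ½ × 2.06×10⁻¹¹ × (5.72)² = 3.37×10⁻¹⁰ J.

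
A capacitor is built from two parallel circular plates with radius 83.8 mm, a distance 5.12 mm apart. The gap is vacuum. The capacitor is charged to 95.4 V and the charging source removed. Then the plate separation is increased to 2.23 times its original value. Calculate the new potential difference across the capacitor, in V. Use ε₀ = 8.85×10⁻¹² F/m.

A = π(83.8 mm)² = 2.21×10⁻² m².
Initially C₁ = ε₀A/d = 8.85×10⁻¹² × 2.21×10⁻² / 5.12×10⁻³ = 3.81×10⁻¹¹ F.
V₁ = 95.4 V.
Isolated ⇒ Q is held fixed. C₂ = 0.448 C₁ and V = Q/C, so V₂/V₁ = C₁/C₂ = 2.23.
V₂ = 2.23 × 95.4 = 2.13×10² V.

V ≈ 213 V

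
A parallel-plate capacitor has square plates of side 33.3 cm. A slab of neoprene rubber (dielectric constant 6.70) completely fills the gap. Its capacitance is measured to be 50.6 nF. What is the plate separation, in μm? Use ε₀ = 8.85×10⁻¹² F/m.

d ≈ 130 μm

A = (33.3 cm)² = 0.111 m².
d = κε₀A/C = 6.70 × 8.85×10⁻¹² × 0.111 / 5.06×10⁻⁸ = 1.30×10⁻⁴ m.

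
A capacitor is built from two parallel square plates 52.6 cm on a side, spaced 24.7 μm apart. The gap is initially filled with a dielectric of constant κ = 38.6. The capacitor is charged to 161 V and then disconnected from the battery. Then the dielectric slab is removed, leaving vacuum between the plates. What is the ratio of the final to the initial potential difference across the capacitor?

Isolated ⇒ Q is held fixed.
C₂ = 0.0259 C₁ and V = Q/C, so V₂/V₁ = C₁/C₂ = 38.6.

38.6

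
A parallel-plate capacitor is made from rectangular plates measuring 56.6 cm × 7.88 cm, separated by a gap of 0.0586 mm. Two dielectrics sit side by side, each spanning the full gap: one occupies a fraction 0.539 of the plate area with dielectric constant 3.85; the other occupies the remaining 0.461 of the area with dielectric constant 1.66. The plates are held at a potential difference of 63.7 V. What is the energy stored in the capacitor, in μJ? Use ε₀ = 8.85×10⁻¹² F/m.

A = 56.6 × 7.88 cm² = 4.46×10⁻² m².
Side-by-side slabs ⇒ two capacitors in parallel, each spanning the full gap.
C₁ = κ₁ε₀A₁/d = 3.85 × 8.85×10⁻¹² × 2.40×10⁻² / 5.86×10⁻⁵ = 1.40×10⁻⁸ F.
C₂ = κ₂ε₀A₂/d = 1.66 × 8.85×10⁻¹² × 2.06×10⁻² / 5.86×10⁻⁵ = 5.15×10⁻⁹ F.
C = C₁ + C₂ = 1.91×10⁻⁸ F.
U = ½CV² = ½ × 1.91×10⁻⁸ × (63.7)² = 3.88×10⁻⁵ J.

U ≈ 38.8 μJ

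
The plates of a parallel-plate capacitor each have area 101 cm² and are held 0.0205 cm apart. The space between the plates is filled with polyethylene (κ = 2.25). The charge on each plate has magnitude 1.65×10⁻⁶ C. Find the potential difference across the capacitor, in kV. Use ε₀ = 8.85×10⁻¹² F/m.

A = 101 cm² = 1.01×10⁻² m².
C = κε₀A/d = 2.25 × 8.85×10⁻¹² × 1.01×10⁻² / 2.05×10⁻⁴ = 9.81×10⁻¹⁰ F.
V = Q/C = 1.65×10⁻⁶ / 9.81×10⁻¹⁰ = 1.68×10³ V.

V ≈ 1.68 kV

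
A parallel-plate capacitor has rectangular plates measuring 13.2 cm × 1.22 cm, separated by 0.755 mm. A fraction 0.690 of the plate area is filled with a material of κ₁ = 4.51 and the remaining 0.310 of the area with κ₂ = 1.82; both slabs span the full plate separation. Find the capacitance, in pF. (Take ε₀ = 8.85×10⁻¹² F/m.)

A = 13.2 × 1.22 cm² = 1.61×10⁻³ m².
Side-by-side slabs ⇒ two capacitors in parallel, each spanning the full gap.
C₁ = κ₁ε₀A₁/d = 4.51 × 8.85×10⁻¹² × 1.11×10⁻³ / 7.55×10⁻⁴ = 5.87×10⁻¹¹ F.
C₂ = κ₂ε₀A₂/d = 1.82 × 8.85×10⁻¹² × 4.99×10⁻⁴ / 7.55×10⁻⁴ = 1.07×10⁻¹¹ F.
C = C₁ + C₂ = 6.94×10⁻¹¹ F.

C ≈ 69.4 pF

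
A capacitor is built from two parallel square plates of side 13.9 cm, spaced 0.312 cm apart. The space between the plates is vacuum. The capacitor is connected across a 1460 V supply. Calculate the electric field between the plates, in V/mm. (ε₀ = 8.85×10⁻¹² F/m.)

E = V/d = 1460 / 3.12×10⁻³ = 4.68×10⁵ V/m.

E ≈ 468 V/mm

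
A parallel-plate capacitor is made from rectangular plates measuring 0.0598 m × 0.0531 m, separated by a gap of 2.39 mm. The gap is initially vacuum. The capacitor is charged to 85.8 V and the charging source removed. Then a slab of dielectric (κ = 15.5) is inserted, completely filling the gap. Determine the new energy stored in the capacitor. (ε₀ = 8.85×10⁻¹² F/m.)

A = 0.0598 × 0.0531 m² = 3.18×10⁻³ m².
Initially C₁ = ε₀A/d = 8.85×10⁻¹² × 3.18×10⁻³ / 2.39×10⁻³ = 1.18×10⁻¹¹ F.
U₁ = 4.33×10⁻⁸ J.
Isolated ⇒ Q is held fixed. C₂ = 15.5 C₁ and U = Q²/(2C), so U₂/U₁ = C₁/C₂ = 0.0645.
U₂ = 0.0645 × 4.33×10⁻⁸ = 2.79×10⁻⁹ J.

U ≈ 2.79 nJ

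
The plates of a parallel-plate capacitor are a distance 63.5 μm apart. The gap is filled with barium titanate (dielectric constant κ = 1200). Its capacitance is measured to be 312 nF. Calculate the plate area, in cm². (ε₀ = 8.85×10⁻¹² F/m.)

A = Cd/(κε₀) = 3.12×10⁻⁷ × 6.35×10⁻⁵ / (1200 × 8.85×10⁻¹²) = 1.87×10⁻³ m².

A ≈ 18.7 cm²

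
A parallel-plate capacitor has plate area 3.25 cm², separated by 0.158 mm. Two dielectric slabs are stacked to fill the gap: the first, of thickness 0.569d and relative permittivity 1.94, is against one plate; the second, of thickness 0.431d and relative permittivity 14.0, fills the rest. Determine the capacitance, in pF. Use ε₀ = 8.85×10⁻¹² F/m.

A = 3.25 cm² = 3.25×10⁻⁴ m².
Stacked slabs ⇒ two capacitors in series, each with the full plate area.
C₁ = κ₁ε₀A/d₁ = 1.94 × 8.85×10⁻¹² × 3.25×10⁻⁴ / 8.99×10⁻⁵ = 6.21×10⁻¹¹ F.
C₂ = κ₂ε₀A/d₂ = 14.0 × 8.85×10⁻¹² × 3.25×10⁻⁴ / 6.81×10⁻⁵ = 5.91×10⁻¹⁰ F.
C = (1/C₁ + 1/C₂)⁻¹ = 5.62×10⁻¹¹ F.

C ≈ 56.2 pF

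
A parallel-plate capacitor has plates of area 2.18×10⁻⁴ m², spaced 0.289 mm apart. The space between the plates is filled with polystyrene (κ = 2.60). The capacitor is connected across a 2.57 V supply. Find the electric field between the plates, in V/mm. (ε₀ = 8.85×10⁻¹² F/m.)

E = V/d = 2.57 / 2.89×10⁻⁴ = 8.89×10³ V/m.

E ≈ 8.89 V/mm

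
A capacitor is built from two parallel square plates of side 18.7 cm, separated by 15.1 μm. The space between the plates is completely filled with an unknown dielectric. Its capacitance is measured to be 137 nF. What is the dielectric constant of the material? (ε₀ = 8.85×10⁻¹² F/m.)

κ ≈ 6.68

A = (18.7 cm)² = 3.50×10⁻² m².
κ = Cd/(ε₀A) = 1.37×10⁻⁷ × 1.51×10⁻⁵ / (8.85×10⁻¹² × 3.50×10⁻²) = 6.68.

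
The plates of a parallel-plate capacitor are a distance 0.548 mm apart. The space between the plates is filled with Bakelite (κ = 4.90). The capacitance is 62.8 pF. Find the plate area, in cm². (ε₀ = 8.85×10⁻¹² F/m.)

A = Cd/(κε₀) = 6.28×10⁻¹¹ × 5.48×10⁻⁴ / (4.90 × 8.85×10⁻¹²) = 7.94×10⁻⁴ m².

A ≈ 7.94 cm²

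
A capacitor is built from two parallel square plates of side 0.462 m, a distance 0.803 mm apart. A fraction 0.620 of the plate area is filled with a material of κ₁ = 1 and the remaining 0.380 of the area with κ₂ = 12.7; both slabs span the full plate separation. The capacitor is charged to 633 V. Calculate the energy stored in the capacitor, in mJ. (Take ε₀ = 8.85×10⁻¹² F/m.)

2.57 mJ

A = (0.462 m)² = 0.213 m².
Side-by-side slabs ⇒ two capacitors in parallel, each spanning the full gap.
C₁ = κ₁ε₀A₁/d = 1.00 × 8.85×10⁻¹² × 0.132 / 8.03×10⁻⁴ = 1.46×10⁻⁹ F.
C₂ = κ₂ε₀A₂/d = 12.7 × 8.85×10⁻¹² × 8.11×10⁻² / 8.03×10⁻⁴ = 1.14×10⁻⁸ F.
C = C₁ + C₂ = 1.28×10⁻⁸ F.
U = ½CV² = ½ × 1.28×10⁻⁸ × (633)² = 2.57×10⁻³ J.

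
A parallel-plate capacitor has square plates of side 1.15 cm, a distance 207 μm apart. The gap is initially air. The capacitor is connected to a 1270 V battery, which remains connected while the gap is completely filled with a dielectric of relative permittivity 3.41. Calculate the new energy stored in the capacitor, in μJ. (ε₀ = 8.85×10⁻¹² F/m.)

A = (1.15 cm)² = 1.32×10⁻⁴ m².
Initially C₁ = ε₀A/d = 8.85×10⁻¹² × 1.32×10⁻⁴ / 2.07×10⁻⁴ = 5.65×10⁻¹² F.
U₁ = 4.56×10⁻⁶ J.
Battery connected ⇒ V is held fixed. C₂ = 3.41 C₁ and U = ½CV², so U₂/U₁ = C₂/C₁ = 3.41.
U₂ = 3.41 × 4.56×10⁻⁶ = 1.55×10⁻⁵ J.

15.5 μJ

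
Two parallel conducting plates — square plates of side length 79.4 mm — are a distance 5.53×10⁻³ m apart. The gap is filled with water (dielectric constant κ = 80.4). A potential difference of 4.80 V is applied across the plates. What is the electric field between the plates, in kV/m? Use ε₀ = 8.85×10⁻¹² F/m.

0.868 kV/m

E = V/d = 4.80 / 5.53×10⁻³ = 8.68×10² V/m.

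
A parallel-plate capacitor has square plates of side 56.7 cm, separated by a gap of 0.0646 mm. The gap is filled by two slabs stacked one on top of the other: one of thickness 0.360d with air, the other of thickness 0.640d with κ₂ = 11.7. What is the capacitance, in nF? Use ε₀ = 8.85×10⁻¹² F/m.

A = (56.7 cm)² = 0.321 m².
Stacked slabs ⇒ two capacitors in series, each with the full plate area.
C₁ = κ₁ε₀A/d₁ = 1.00 × 8.85×10⁻¹² × 0.321 / 2.33×10⁻⁵ = 1.22×10⁻⁷ F.
C₂ = κ₂ε₀A/d₂ = 11.7 × 8.85×10⁻¹² × 0.321 / 4.13×10⁻⁵ = 8.05×10⁻⁷ F.
C = (1/C₁ + 1/C₂)⁻¹ = 1.06×10⁻⁷ F.

106 nF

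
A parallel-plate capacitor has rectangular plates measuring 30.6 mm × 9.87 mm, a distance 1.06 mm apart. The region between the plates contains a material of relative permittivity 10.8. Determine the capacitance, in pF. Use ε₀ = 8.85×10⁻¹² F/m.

A = 30.6 × 9.87 mm² = 3.02×10⁻⁴ m².
C = κε₀A/d = 10.8 × 8.85×10⁻¹² × 3.02×10⁻⁴ / 1.06×10⁻³ = 2.72×10⁻¹¹ F.

C ≈ 27.2 pF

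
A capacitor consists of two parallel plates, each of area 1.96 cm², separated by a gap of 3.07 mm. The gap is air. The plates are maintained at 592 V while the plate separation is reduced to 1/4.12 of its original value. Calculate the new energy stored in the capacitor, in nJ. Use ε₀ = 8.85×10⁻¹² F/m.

A = 1.96 cm² = 1.96×10⁻⁴ m².
Initially C₁ = ε₀A/d = 8.85×10⁻¹² × 1.96×10⁻⁴ / 3.07×10⁻³ = 5.65×10⁻¹³ F.
U₁ = 9.90×10⁻⁸ J.
Battery connected ⇒ V is held fixed. C₂ = 4.12 C₁ and U = ½CV², so U₂/U₁ = C₂/C₁ = 4.12.
U₂ = 4.12 × 9.90×10⁻⁸ = 4.08×10⁻⁷ J.

408 nJ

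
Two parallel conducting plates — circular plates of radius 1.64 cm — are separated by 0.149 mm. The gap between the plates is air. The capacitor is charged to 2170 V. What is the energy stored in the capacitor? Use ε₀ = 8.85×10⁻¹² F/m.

118 μJ

A = π(1.64 cm)² = 8.45×10⁻⁴ m².
C = ε₀A/d = 8.85×10⁻¹² × 8.45×10⁻⁴ / 1.49×10⁻⁴ = 5.02×10⁻¹¹ F.
U = ½CV² = ½ × 5.02×10⁻¹¹ × (2170)² = 1.18×10⁻⁴ J.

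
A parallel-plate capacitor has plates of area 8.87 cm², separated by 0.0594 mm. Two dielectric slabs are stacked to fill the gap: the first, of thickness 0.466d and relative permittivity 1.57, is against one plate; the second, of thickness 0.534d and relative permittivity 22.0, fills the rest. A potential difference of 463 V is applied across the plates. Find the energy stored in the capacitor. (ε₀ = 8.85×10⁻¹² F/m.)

A = 8.87 cm² = 8.87×10⁻⁴ m².
Stacked slabs ⇒ two capacitors in series, each with the full plate area.
C₁ = κ₁ε₀A/d₁ = 1.57 × 8.85×10⁻¹² × 8.87×10⁻⁴ / 2.77×10⁻⁵ = 4.45×10⁻¹⁰ F.
C₂ = κ₂ε₀A/d₂ = 22.0 × 8.85×10⁻¹² × 8.87×10⁻⁴ / 3.17×10⁻⁵ = 5.44×10⁻⁹ F.
C = (1/C₁ + 1/C₂)⁻¹ = 4.12×10⁻¹⁰ F.
U = ½CV² = ½ × 4.12×10⁻¹⁰ × (463)² = 4.41×10⁻⁵ J.

44.1 μJ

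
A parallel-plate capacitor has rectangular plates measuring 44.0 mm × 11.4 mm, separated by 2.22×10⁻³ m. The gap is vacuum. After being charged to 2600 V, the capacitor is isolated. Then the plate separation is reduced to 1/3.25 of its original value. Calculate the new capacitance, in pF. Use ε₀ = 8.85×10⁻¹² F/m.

A = 44.0 × 11.4 mm² = 5.02×10⁻⁴ m².
Initially C₁ = ε₀A/d = 8.85×10⁻¹² × 5.02×10⁻⁴ / 2.22×10⁻³ = 2.00×10⁻¹² F.
C = ε₀A/d scales as 1/d, so C₂/C₁ = d₁/d₂ = 3.25.
C₂ = 3.25 × 2.00×10⁻¹² = 6.50×10⁻¹² F.

6.50 pF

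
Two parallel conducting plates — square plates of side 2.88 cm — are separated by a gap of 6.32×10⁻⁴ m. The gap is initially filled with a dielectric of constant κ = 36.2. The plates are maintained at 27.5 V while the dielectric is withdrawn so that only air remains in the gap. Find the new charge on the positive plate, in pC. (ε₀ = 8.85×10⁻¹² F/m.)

A = (2.88 cm)² = 8.29×10⁻⁴ m².
Initially C₁ = κε₀A/d = 36.2 × 8.85×10⁻¹² × 8.29×10⁻⁴ / 6.32×10⁻⁴ = 4.20×10⁻¹⁰ F.
Q₁ = 1.16×10⁻⁸ C.
Battery connected ⇒ V is held fixed. C₂ = 0.0276 C₁ and Q = CV, so Q₂/Q₁ = C₂/C₁ = 0.0276.
Q₂ = 0.0276 × 1.16×10⁻⁸ = 3.19×10⁻¹⁰ C.

Q ≈ 319 pC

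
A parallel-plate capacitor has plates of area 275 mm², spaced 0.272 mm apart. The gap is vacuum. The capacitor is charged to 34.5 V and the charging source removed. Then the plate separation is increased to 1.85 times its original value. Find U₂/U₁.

U₂/U₁ ≈ 1.85

Isolated ⇒ Q is held fixed.
C₂ = 0.541 C₁ and U = Q²/(2C), so U₂/U₁ = C₁/C₂ = 1.85.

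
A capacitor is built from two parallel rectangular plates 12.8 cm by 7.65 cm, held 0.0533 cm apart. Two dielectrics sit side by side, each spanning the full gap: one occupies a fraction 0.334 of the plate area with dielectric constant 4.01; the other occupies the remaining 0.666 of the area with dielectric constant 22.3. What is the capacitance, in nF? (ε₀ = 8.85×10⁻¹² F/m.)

A = 12.8 × 7.65 cm² = 9.79×10⁻³ m².
Side-by-side slabs ⇒ two capacitors in parallel, each spanning the full gap.
C₁ = κ₁ε₀A₁/d = 4.01 × 8.85×10⁻¹² × 3.27×10⁻³ / 5.33×10⁻⁴ = 2.18×10⁻¹⁰ F.
C₂ = κ₂ε₀A₂/d = 22.3 × 8.85×10⁻¹² × 6.52×10⁻³ / 5.33×10⁻⁴ = 2.41×10⁻⁹ F.
C = C₁ + C₂ = 2.63×10⁻⁹ F.

2.63 nF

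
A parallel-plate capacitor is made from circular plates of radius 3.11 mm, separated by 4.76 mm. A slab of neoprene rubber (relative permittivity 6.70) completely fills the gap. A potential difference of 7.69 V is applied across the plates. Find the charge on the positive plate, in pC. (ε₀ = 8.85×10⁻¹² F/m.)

Q ≈ 2.91 pC

A = π(3.11 mm)² = 3.04×10⁻⁵ m².
C = κε₀A/d = 6.70 × 8.85×10⁻¹² × 3.04×10⁻⁵ / 4.76×10⁻³ = 3.79×10⁻¹³ F.
Q = CV = 3.79×10⁻¹³ × 7.69 = 2.91×10⁻¹² C.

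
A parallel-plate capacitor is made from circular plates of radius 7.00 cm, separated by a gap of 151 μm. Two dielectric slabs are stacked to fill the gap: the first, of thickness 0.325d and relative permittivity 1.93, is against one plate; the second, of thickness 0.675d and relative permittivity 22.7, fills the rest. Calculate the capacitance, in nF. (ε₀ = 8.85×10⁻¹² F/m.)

A = π(7.00 cm)² = 1.54×10⁻² m².
Stacked slabs ⇒ two capacitors in series, each with the full plate area.
C₁ = κ₁ε₀A/d₁ = 1.93 × 8.85×10⁻¹² × 1.54×10⁻² / 4.91×10⁻⁵ = 5.36×10⁻⁹ F.
C₂ = κ₂ε₀A/d₂ = 22.7 × 8.85×10⁻¹² × 1.54×10⁻² / 1.02×10⁻⁴ = 3.03×10⁻⁸ F.
C = (1/C₁ + 1/C₂)⁻¹ = 4.55×10⁻⁹ F.

4.55 nF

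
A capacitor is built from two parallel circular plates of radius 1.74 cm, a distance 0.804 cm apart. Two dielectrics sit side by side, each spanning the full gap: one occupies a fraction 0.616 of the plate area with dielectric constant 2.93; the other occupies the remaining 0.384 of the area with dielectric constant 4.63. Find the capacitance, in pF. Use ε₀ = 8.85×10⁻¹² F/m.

3.75 pF

A = π(1.74 cm)² = 9.51×10⁻⁴ m².
Side-by-side slabs ⇒ two capacitors in parallel, each spanning the full gap.
C₁ = κ₁ε₀A₁/d = 2.93 × 8.85×10⁻¹² × 5.86×10⁻⁴ / 8.04×10⁻³ = 1.89×10⁻¹² F.
C₂ = κ₂ε₀A₂/d = 4.63 × 8.85×10⁻¹² × 3.65×10⁻⁴ / 8.04×10⁻³ = 1.86×10⁻¹² F.
C = C₁ + C₂ = 3.75×10⁻¹² F.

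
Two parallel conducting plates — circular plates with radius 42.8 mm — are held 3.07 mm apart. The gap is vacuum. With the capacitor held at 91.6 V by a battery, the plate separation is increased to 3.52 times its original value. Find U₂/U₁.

U₂/U₁ ≈ 0.284

Battery connected ⇒ V is held fixed.
C₂ = 0.284 C₁ and U = ½CV², so U₂/U₁ = C₂/C₁ = 0.284.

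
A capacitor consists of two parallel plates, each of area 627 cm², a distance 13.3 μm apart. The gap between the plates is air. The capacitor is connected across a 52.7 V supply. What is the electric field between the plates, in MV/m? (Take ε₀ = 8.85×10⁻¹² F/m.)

E = V/d = 52.7 / 1.33×10⁻⁵ = 3.96×10⁶ V/m.

E ≈ 3.96 MV/m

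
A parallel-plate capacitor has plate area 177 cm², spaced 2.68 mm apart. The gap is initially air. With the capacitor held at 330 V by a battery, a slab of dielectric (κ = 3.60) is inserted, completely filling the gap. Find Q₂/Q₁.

3.60

Battery connected ⇒ V is held fixed.
C₂ = 3.60 C₁ and Q = CV, so Q₂/Q₁ = C₂/C₁ = 3.60.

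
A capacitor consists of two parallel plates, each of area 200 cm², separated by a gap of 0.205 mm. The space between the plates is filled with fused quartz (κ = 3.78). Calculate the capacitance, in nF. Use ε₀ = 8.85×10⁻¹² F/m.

3.26 nF

A = 200 cm² = 2.00×10⁻² m².
C = κε₀A/d = 3.78 × 8.85×10⁻¹² × 2.00×10⁻² / 2.05×10⁻⁴ = 3.26×10⁻⁹ F.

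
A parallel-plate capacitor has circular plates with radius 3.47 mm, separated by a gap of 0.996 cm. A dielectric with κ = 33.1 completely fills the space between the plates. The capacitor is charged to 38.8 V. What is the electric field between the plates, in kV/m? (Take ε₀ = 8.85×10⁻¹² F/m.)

E = V/d = 38.8 / 9.96×10⁻³ = 3.90×10³ V/m.

3.90 kV/m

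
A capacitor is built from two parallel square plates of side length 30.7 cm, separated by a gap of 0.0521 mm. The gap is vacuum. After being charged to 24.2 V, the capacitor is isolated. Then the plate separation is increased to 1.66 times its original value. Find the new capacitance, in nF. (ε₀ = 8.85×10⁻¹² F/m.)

A = (30.7 cm)² = 9.42×10⁻² m².
Initially C₁ = ε₀A/d = 8.85×10⁻¹² × 9.42×10⁻² / 5.21×10⁻⁵ = 1.60×10⁻⁸ F.
C = ε₀A/d scales as 1/d, so C₂/C₁ = d₁/d₂ = 1/1.66 = 0.602.
C₂ = 0.602 × 1.60×10⁻⁸ = 9.64×10⁻⁹ F.

C ≈ 9.64 nF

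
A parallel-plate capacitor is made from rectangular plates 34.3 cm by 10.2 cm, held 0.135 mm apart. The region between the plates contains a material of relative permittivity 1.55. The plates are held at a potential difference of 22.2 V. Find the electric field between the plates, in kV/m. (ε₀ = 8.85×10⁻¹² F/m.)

E = V/d = 22.2 / 1.35×10⁻⁴ = 1.64×10⁵ V/m.

E ≈ 164 kV/m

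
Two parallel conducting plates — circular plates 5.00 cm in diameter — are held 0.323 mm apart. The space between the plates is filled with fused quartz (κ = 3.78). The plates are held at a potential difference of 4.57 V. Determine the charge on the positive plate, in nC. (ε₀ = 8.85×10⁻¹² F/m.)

A = π(5.00/2 cm)² = 1.96×10⁻³ m².
C = κε₀A/d = 3.78 × 8.85×10⁻¹² × 1.96×10⁻³ / 3.23×10⁻⁴ = 2.03×10⁻¹⁰ F.
Q = CV = 2.03×10⁻¹⁰ × 4.57 = 9.29×10⁻¹⁰ C.

Q ≈ 0.929 nC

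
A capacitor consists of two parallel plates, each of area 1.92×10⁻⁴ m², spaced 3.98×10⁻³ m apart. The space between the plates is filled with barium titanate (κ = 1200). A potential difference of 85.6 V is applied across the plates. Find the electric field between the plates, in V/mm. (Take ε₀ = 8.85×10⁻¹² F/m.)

E = V/d = 85.6 / 3.98×10⁻³ = 2.15×10⁴ V/m.

E ≈ 21.5 V/mm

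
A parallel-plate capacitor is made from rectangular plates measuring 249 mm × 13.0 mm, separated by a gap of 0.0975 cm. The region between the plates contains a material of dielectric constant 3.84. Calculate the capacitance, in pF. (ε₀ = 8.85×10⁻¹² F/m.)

A = 249 × 13.0 mm² = 3.24×10⁻³ m².
C = κε₀A/d = 3.84 × 8.85×10⁻¹² × 3.24×10⁻³ / 9.75×10⁻⁴ = 1.13×10⁻¹⁰ F.

C ≈ 113 pF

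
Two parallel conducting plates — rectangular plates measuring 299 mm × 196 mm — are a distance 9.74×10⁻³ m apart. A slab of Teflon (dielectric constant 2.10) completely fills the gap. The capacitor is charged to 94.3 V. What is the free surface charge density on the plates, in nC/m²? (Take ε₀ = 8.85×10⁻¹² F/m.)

σ ≈ 180 nC/m²

A = 299 × 196 mm² = 5.86×10⁻² m².
C = κε₀A/d = 2.10 × 8.85×10⁻¹² × 5.86×10⁻² / 9.74×10⁻³ = 1.12×10⁻¹⁰ F.
σ = Q/A = CV/A = 1.12×10⁻¹⁰ × 94.3 / 5.86×10⁻² = 1.80×10⁻⁷ C/m².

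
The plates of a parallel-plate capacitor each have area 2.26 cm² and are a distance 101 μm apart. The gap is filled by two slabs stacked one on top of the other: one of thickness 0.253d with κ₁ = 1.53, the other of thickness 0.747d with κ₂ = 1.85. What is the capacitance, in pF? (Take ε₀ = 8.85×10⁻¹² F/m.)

A = 2.26 cm² = 2.26×10⁻⁴ m².
Stacked slabs ⇒ two capacitors in series, each with the full plate area.
C₁ = κ₁ε₀A/d₁ = 1.53 × 8.85×10⁻¹² × 2.26×10⁻⁴ / 2.56×10⁻⁵ = 1.20×10⁻¹⁰ F.
C₂ = κ₂ε₀A/d₂ = 1.85 × 8.85×10⁻¹² × 2.26×10⁻⁴ / 7.54×10⁻⁵ = 4.90×10⁻¹¹ F.
C = (1/C₁ + 1/C₂)⁻¹ = 3.48×10⁻¹¹ F.

C ≈ 34.8 pF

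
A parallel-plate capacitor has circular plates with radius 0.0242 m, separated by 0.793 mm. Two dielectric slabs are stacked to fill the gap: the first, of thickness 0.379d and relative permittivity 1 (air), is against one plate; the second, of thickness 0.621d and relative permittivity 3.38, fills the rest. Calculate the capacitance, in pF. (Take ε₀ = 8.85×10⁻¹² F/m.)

A = π(0.0242 m)² = 1.84×10⁻³ m².
Stacked slabs ⇒ two capacitors in series, each with the full plate area.
C₁ = κ₁ε₀A/d₁ = 1.00 × 8.85×10⁻¹² × 1.84×10⁻³ / 3.01×10⁻⁴ = 5.42×10⁻¹¹ F.
C₂ = κ₂ε₀A/d₂ = 3.38 × 8.85×10⁻¹² × 1.84×10⁻³ / 4.92×10⁻⁴ = 1.12×10⁻¹⁰ F.
C = (1/C₁ + 1/C₂)⁻¹ = 3.65×10⁻¹¹ F.

36.5 pF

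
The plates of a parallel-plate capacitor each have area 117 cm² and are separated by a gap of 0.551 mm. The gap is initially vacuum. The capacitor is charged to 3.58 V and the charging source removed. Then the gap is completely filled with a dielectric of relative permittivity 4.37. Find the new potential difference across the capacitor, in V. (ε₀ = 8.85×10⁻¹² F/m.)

0.819 V

A = 117 cm² = 1.17×10⁻² m².
Initially C₁ = ε₀A/d = 8.85×10⁻¹² × 1.17×10⁻² / 5.51×10⁻⁴ = 1.88×10⁻¹⁰ F.
V₁ = 3.58 V.
Isolated ⇒ Q is held fixed. C₂ = 4.37 C₁ and V = Q/C, so V₂/V₁ = C₁/C₂ = 0.229.
V₂ = 0.229 × 3.58 = 0.819 V.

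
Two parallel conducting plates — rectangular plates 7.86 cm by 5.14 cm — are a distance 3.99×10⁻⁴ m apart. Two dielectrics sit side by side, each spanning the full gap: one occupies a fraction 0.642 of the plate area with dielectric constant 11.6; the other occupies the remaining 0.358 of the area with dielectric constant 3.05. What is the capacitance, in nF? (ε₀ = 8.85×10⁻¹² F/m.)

A = 7.86 × 5.14 cm² = 4.04×10⁻³ m².
Side-by-side slabs ⇒ two capacitors in parallel, each spanning the full gap.
C₁ = κ₁ε₀A₁/d = 11.6 × 8.85×10⁻¹² × 2.59×10⁻³ / 3.99×10⁻⁴ = 6.67×10⁻¹⁰ F.
C₂ = κ₂ε₀A₂/d = 3.05 × 8.85×10⁻¹² × 1.45×10⁻³ / 3.99×10⁻⁴ = 9.78×10⁻¹¹ F.
C = C₁ + C₂ = 7.65×10⁻¹⁰ F.

C ≈ 0.765 nF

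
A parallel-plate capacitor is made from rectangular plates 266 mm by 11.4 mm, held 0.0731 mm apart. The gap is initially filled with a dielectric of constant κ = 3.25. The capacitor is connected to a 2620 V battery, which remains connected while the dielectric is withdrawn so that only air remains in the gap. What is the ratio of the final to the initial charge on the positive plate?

Battery connected ⇒ V is held fixed.
C₂ = 0.308 C₁ and Q = CV, so Q₂/Q₁ = C₂/C₁ = 0.308.

Q₂/Q₁ ≈ 0.308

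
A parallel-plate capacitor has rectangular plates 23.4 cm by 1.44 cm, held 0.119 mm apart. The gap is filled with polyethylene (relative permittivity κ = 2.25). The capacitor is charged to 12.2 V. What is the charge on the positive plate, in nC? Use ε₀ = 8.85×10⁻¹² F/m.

A = 23.4 × 1.44 cm² = 3.37×10⁻³ m².
C = κε₀A/d = 2.25 × 8.85×10⁻¹² × 3.37×10⁻³ / 1.19×10⁻⁴ = 5.64×10⁻¹⁰ F.
Q = CV = 5.64×10⁻¹⁰ × 12.2 = 6.88×10⁻⁹ C.

6.88 nC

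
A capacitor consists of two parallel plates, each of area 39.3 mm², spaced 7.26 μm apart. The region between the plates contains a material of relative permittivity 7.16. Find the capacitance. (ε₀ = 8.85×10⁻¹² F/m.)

A = 39.3 mm² = 3.93×10⁻⁵ m².
C = κε₀A/d = 7.16 × 8.85×10⁻¹² × 3.93×10⁻⁵ / 7.26×10⁻⁶ = 3.43×10⁻¹⁰ F.

343 pF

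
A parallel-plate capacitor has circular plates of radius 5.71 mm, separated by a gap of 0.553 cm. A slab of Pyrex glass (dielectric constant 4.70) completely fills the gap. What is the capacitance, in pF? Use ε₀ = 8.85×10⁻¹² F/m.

A = π(5.71 mm)² = 1.02×10⁻⁴ m².
C = κε₀A/d = 4.70 × 8.85×10⁻¹² × 1.02×10⁻⁴ / 5.53×10⁻³ = 7.70×10⁻¹³ F.

C ≈ 0.770 pF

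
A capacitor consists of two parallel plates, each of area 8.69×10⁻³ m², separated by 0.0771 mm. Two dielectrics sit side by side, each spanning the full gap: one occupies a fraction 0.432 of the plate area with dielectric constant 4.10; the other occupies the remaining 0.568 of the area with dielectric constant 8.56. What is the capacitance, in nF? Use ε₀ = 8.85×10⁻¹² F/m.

Side-by-side slabs ⇒ two capacitors in parallel, each spanning the full gap.
C₁ = κ₁ε₀A₁/d = 4.10 × 8.85×10⁻¹² × 3.75×10⁻³ / 7.71×10⁻⁵ = 1.77×10⁻⁹ F.
C₂ = κ₂ε₀A₂/d = 8.56 × 8.85×10⁻¹² × 4.94×10⁻³ / 7.71×10⁻⁵ = 4.85×10⁻⁹ F.
C = C₁ + C₂ = 6.62×10⁻⁹ F.

6.62 nF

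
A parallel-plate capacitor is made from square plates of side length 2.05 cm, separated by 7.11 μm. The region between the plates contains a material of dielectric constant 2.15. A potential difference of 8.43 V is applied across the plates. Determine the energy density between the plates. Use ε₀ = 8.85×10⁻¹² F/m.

E = V/d = 8.43 / 7.11×10⁻⁶ = 1.19×10⁶ V/m.
u = ½κε₀E² = ½ × 2.15 × 8.85×10⁻¹² × (1.19×10⁶)² = 13.4 J/m³.

13.4 J/m³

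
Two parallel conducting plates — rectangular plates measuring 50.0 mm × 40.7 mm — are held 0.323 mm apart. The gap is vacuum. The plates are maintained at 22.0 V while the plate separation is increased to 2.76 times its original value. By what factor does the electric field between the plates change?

Battery connected ⇒ V is held fixed.
E = V/d, so E₂/E₁ = d₁/d₂ = 0.362.

E₂/E₁ ≈ 0.362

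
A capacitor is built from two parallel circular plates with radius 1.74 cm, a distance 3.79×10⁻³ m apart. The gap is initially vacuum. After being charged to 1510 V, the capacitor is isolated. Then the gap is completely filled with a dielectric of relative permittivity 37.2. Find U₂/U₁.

0.0269

Isolated ⇒ Q is held fixed.
C₂ = 37.2 C₁ and U = Q²/(2C), so U₂/U₁ = C₁/C₂ = 0.0269.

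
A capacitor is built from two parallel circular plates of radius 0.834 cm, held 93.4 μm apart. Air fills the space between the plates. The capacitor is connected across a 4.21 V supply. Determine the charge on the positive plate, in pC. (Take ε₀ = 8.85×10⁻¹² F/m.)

A = π(0.834 cm)² = 2.19×10⁻⁴ m².
C = ε₀A/d = 8.85×10⁻¹² × 2.19×10⁻⁴ / 9.34×10⁻⁵ = 2.07×10⁻¹¹ F.
Q = CV = 2.07×10⁻¹¹ × 4.21 = 8.72×10⁻¹¹ C.

87.2 pC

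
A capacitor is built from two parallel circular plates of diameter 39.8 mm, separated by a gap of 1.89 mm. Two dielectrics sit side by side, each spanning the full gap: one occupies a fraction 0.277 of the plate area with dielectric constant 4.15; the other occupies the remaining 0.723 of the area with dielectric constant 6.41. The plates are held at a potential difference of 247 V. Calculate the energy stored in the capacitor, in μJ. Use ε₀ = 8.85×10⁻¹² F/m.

U ≈ 1.03 μJ

A = π(39.8/2 mm)² = 1.24×10⁻³ m².
Side-by-side slabs ⇒ two capacitors in parallel, each spanning the full gap.
C₁ = κ₁ε₀A₁/d = 4.15 × 8.85×10⁻¹² × 3.45×10⁻⁴ / 1.89×10⁻³ = 6.70×10⁻¹² F.
C₂ = κ₂ε₀A₂/d = 6.41 × 8.85×10⁻¹² × 8.99×10⁻⁴ / 1.89×10⁻³ = 2.70×10⁻¹¹ F.
C = C₁ + C₂ = 3.37×10⁻¹¹ F.
U = ½CV² = ½ × 3.37×10⁻¹¹ × (247)² = 1.03×10⁻⁶ J.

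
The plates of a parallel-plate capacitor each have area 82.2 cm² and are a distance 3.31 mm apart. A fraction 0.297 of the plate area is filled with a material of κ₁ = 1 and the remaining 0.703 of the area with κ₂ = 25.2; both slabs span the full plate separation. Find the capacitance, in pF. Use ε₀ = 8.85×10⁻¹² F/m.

A = 82.2 cm² = 8.22×10⁻³ m².
Side-by-side slabs ⇒ two capacitors in parallel, each spanning the full gap.
C₁ = κ₁ε₀A₁/d = 1.00 × 8.85×10⁻¹² × 2.44×10⁻³ / 3.31×10⁻³ = 6.53×10⁻¹² F.
C₂ = κ₂ε₀A₂/d = 25.2 × 8.85×10⁻¹² × 5.78×10⁻³ / 3.31×10⁻³ = 3.89×10⁻¹⁰ F.
C = C₁ + C₂ = 3.96×10⁻¹⁰ F.

C ≈ 396 pF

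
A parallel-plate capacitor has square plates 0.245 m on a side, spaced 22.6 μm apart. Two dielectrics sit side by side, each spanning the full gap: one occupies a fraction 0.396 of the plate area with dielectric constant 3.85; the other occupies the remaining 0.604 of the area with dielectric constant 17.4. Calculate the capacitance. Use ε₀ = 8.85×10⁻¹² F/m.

A = (0.245 m)² = 6.00×10⁻² m².
Side-by-side slabs ⇒ two capacitors in parallel, each spanning the full gap.
C₁ = κ₁ε₀A₁/d = 3.85 × 8.85×10⁻¹² × 2.38×10⁻² / 2.26×10⁻⁵ = 3.58×10⁻⁸ F.
C₂ = κ₂ε₀A₂/d = 17.4 × 8.85×10⁻¹² × 3.63×10⁻² / 2.26×10⁻⁵ = 2.47×10⁻⁷ F.
C = C₁ + C₂ = 2.83×10⁻⁷ F.

283 nF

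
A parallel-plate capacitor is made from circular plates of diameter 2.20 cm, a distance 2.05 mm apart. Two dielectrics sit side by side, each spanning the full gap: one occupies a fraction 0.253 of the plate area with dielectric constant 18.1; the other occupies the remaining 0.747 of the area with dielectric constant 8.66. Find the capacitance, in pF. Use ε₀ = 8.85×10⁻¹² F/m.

A = π(2.20/2 cm)² = 3.80×10⁻⁴ m².
Side-by-side slabs ⇒ two capacitors in parallel, each spanning the full gap.
C₁ = κ₁ε₀A₁/d = 18.1 × 8.85×10⁻¹² × 9.62×10⁻⁵ / 2.05×10⁻³ = 7.51×10⁻¹² F.
C₂ = κ₂ε₀A₂/d = 8.66 × 8.85×10⁻¹² × 2.84×10⁻⁴ / 2.05×10⁻³ = 1.06×10⁻¹¹ F.
C = C₁ + C₂ = 1.81×10⁻¹¹ F.

C ≈ 18.1 pF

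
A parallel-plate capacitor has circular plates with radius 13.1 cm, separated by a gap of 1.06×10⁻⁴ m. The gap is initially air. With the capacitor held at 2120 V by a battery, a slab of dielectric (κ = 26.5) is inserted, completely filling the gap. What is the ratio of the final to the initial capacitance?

C = κε₀A/d scales with κ, so C₂/C₁ = κ = 26.5.

C₂/C₁ ≈ 26.5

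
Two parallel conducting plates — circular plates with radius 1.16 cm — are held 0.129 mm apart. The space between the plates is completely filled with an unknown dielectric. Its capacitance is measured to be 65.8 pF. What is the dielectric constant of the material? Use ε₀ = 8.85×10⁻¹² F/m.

A = π(1.16 cm)² = 4.23×10⁻⁴ m².
κ = Cd/(ε₀A) = 6.58×10⁻¹¹ × 1.29×10⁻⁴ / (8.85×10⁻¹² × 4.23×10⁻⁴) = 2.27.

2.27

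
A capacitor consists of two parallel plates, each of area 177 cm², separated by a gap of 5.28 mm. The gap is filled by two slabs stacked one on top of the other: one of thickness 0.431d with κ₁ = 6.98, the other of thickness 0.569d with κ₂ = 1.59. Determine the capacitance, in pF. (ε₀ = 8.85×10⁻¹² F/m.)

70.7 pF

A = 177 cm² = 1.77×10⁻² m².
Stacked slabs ⇒ two capacitors in series, each with the full plate area.
C₁ = κ₁ε₀A/d₁ = 6.98 × 8.85×10⁻¹² × 1.77×10⁻² / 2.28×10⁻³ = 4.80×10⁻¹⁰ F.
C₂ = κ₂ε₀A/d₂ = 1.59 × 8.85×10⁻¹² × 1.77×10⁻² / 3.00×10⁻³ = 8.29×10⁻¹¹ F.
C = (1/C₁ + 1/C₂)⁻¹ = 7.07×10⁻¹¹ F.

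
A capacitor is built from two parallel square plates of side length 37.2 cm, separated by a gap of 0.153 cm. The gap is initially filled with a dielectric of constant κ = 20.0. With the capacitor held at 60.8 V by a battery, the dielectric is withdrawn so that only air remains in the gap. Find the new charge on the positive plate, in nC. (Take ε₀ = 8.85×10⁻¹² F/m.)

48.7 nC

A = (37.2 cm)² = 0.138 m².
Initially C₁ = κε₀A/d = 20.0 × 8.85×10⁻¹² × 0.138 / 1.53×10⁻³ = 1.60×10⁻⁸ F.
Q₁ = 9.73×10⁻⁷ C.
Battery connected ⇒ V is held fixed. C₂ = 0.0500 C₁ and Q = CV, so Q₂/Q₁ = C₂/C₁ = 0.0500.
Q₂ = 0.0500 × 9.73×10⁻⁷ = 4.87×10⁻⁸ C.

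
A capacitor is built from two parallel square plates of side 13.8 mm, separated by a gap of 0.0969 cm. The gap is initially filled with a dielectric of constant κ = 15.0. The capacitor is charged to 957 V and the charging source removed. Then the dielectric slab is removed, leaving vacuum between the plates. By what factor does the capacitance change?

0.0667

C = κε₀A/d scales with κ, so C₂/C₁ = 1/κ = 1/15.0 = 0.0667.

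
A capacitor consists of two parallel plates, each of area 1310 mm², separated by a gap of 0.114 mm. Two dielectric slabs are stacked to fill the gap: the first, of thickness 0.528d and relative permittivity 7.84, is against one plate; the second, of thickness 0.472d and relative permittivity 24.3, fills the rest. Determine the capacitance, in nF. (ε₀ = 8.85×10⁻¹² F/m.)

C ≈ 1.17 nF

A = 1310 mm² = 1.31×10⁻³ m².
Stacked slabs ⇒ two capacitors in series, each with the full plate area.
C₁ = κ₁ε₀A/d₁ = 7.84 × 8.85×10⁻¹² × 1.31×10⁻³ / 6.02×10⁻⁵ = 1.51×10⁻⁹ F.
C₂ = κ₂ε₀A/d₂ = 24.3 × 8.85×10⁻¹² × 1.31×10⁻³ / 5.38×10⁻⁵ = 5.24×10⁻⁹ F.
C = (1/C₁ + 1/C₂)⁻¹ = 1.17×10⁻⁹ F.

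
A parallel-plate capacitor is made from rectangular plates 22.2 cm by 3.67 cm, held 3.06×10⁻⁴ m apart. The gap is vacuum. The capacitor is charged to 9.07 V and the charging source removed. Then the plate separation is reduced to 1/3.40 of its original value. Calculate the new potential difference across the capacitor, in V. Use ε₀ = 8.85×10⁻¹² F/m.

V ≈ 2.67 V

A = 22.2 × 3.67 cm² = 8.15×10⁻³ m².
Initially C₁ = ε₀A/d = 8.85×10⁻¹² × 8.15×10⁻³ / 3.06×10⁻⁴ = 2.36×10⁻¹⁰ F.
V₁ = 9.07 V.
Isolated ⇒ Q is held fixed. C₂ = 3.40 C₁ and V = Q/C, so V₂/V₁ = C₁/C₂ = 0.294.
V₂ = 0.294 × 9.07 = 2.67 V.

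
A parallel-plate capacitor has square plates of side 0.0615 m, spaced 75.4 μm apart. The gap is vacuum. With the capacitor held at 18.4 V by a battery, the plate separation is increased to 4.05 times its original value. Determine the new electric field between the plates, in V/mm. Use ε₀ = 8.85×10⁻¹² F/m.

E ≈ 60.3 V/mm

A = (0.0615 m)² = 3.78×10⁻³ m².
Initially C₁ = ε₀A/d = 8.85×10⁻¹² × 3.78×10⁻³ / 7.54×10⁻⁵ = 4.44×10⁻¹⁰ F.
E₁ = 2.44×10⁵ V/m.
Battery connected ⇒ V is held fixed. E = V/d, so E₂/E₁ = d₁/d₂ = 0.247.
E₂ = 0.247 × 2.44×10⁵ = 6.03×10⁴ V/m.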